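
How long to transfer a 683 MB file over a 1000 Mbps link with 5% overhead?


Effective throughput = 1000 * (1 - 5/100) = 950 Mbps
File size in Mb = 683 * 8 = 5464 Mb
Time = 5464 / 950
Time = 5.7516 seconds


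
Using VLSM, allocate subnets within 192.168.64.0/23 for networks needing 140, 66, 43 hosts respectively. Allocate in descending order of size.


140 hosts -> /24 (254 usable): 192.168.64.0/24
66 hosts -> /25 (126 usable): 192.168.65.0/25
43 hosts -> /26 (62 usable): 192.168.65.128/26
Allocation: 192.168.64.0/24 (140 hosts, 254 usable); 192.168.65.0/25 (66 hosts, 126 usable); 192.168.65.128/26 (43 hosts, 62 usable)


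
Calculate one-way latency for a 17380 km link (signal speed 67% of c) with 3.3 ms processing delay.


Speed = 0.67 * 3e5 km/s = 201000 km/s
Propagation delay = 17380 / 201000 = 0.0865 s = 86.4677 ms
Processing delay = 3.3 ms
Total one-way latency = 89.7677 ms


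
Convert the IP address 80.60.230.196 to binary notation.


80 = 01010000
60 = 00111100
230 = 11100110
196 = 11000100
Binary: 01010000.00111100.11100110.11000100


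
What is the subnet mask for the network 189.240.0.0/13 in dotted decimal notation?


/13 means 13 network bits, 19 host bits
Binary: 11111111111110000000000000000000
Mask: 255.248.0.0


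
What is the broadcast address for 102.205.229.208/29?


Network: 102.205.229.208/29
Host bits = 3
Set all host bits to 1:
Broadcast: 102.205.229.215


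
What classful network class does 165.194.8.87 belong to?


First octet: 165
Binary: 10100101
10xxxxxx -> Class B (128-191)
Class B, default mask 255.255.0.0 (/16)


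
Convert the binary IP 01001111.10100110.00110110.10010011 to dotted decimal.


01001111 = 79
10100110 = 166
00110110 = 54
10010011 = 147
IP: 79.166.54.147


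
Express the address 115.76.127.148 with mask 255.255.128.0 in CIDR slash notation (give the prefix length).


Binary: 11111111.11111111.10000000.00000000
Count leading 1s
Prefix: /17


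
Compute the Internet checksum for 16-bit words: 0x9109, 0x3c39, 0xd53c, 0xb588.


Sum all words (with carry folding):
+ 0x9109 = 0x9109
+ 0x3c39 = 0xcd42
+ 0xd53c = 0xa27f
+ 0xb588 = 0x5808
One's complement: ~0x5808
Checksum = 0xa7f7


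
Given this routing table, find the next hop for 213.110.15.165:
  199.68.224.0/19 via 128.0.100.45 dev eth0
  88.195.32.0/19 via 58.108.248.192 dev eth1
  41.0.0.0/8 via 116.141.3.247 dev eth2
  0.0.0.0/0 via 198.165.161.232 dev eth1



Longest prefix match for 213.110.15.165:
  /19 199.68.224.0: no
  /19 88.195.32.0: no
  /8 41.0.0.0: no
  /0 0.0.0.0: MATCH
Selected: next-hop 198.165.161.232 via eth1 (matched /0)


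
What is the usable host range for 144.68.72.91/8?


Network: 144.0.0.0
Broadcast: 144.255.255.255
First usable = network + 1
Last usable = broadcast - 1
Range: 144.0.0.1 to 144.255.255.254


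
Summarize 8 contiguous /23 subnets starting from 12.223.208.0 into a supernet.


Original prefix: /23
Number of subnets: 8 = 2^3
New prefix = 23 - 3 = 20
Supernet: 12.223.208.0/20


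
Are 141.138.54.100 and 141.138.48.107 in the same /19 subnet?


Mask: 255.255.224.0
141.138.54.100 AND mask = 141.138.32.0
141.138.48.107 AND mask = 141.138.32.0
Yes, same subnet (141.138.32.0)


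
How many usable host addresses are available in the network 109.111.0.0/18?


Host bits = 32 - 18 = 14
Total addresses = 2^14 = 16384
Usable = total - 2 (network and broadcast)
Usable hosts: 16382


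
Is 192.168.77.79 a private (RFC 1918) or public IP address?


RFC 1918 private ranges:
  10.0.0.0/8 (10.0.0.0 - 10.255.255.255)
  172.16.0.0/12 (172.16.0.0 - 172.31.255.255)
  192.168.0.0/16 (192.168.0.0 - 192.168.255.255)
Private (in 192.168.0.0/16)


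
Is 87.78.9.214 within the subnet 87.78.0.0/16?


Subnet network: 87.78.0.0
Test IP AND mask: 87.78.0.0
Yes, 87.78.9.214 is in 87.78.0.0/16


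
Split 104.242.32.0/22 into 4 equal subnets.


New prefix = 22 + 2 = 24
Each subnet has 256 addresses
  104.242.32.0/24
  104.242.33.0/24
  104.242.34.0/24
  104.242.35.0/24
Subnets: 104.242.32.0/24, 104.242.33.0/24, 104.242.34.0/24, 104.242.35.0/24


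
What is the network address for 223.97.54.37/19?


IP:   11011111.01100001.00110110.00100101
Mask: 11111111.11111111.11100000.00000000
AND operation:
Net:  11011111.01100001.00100000.00000000
Network: 223.97.32.0/19


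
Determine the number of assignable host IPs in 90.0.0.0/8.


Host bits = 32 - 8 = 24
Total addresses = 2^24 = 16777216
Usable = total - 2 (network and broadcast)
Usable hosts: 16777214


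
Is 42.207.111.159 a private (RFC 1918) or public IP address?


RFC 1918 private ranges:
  10.0.0.0/8 (10.0.0.0 - 10.255.255.255)
  172.16.0.0/12 (172.16.0.0 - 172.31.255.255)
  192.168.0.0/16 (192.168.0.0 - 192.168.255.255)
Public (not in any RFC 1918 range)


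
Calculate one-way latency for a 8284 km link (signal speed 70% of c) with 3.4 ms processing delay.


Speed = 0.7 * 3e5 km/s = 210000 km/s
Propagation delay = 8284 / 210000 = 0.0394 s = 39.4476 ms
Processing delay = 3.4 ms
Total one-way latency = 42.8476 ms


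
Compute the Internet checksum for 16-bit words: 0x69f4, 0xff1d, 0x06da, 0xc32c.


Sum all words (with carry folding):
+ 0x69f4 = 0x69f4
+ 0xff1d = 0x6912
+ 0x06da = 0x6fec
+ 0xc32c = 0x3319
One's complement: ~0x3319
Checksum = 0xcce6


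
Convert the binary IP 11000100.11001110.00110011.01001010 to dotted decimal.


11000100 = 196
11001110 = 206
00110011 = 51
01001010 = 74
IP: 196.206.51.74


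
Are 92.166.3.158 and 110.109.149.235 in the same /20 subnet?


Mask: 255.255.240.0
92.166.3.158 AND mask = 92.166.0.0
110.109.149.235 AND mask = 110.109.144.0
No, different subnets (92.166.0.0 vs 110.109.144.0)


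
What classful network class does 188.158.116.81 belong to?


First octet: 188
Binary: 10111100
10xxxxxx -> Class B (128-191)
Class B, default mask 255.255.0.0 (/16)


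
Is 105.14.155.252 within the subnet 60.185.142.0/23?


Subnet network: 60.185.142.0
Test IP AND mask: 105.14.154.0
No, 105.14.155.252 is not in 60.185.142.0/23


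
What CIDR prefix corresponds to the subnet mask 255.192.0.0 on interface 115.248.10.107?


Binary: 11111111.11000000.00000000.00000000
Count leading 1s
Prefix: /10


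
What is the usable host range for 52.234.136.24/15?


Network: 52.234.0.0
Broadcast: 52.235.255.255
First usable = network + 1
Last usable = broadcast - 1
Range: 52.234.0.1 to 52.235.255.254


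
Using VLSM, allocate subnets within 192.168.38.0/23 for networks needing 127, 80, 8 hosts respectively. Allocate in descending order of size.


127 hosts -> /24 (254 usable): 192.168.38.0/24
80 hosts -> /25 (126 usable): 192.168.39.0/25
8 hosts -> /28 (14 usable): 192.168.39.128/28
Allocation: 192.168.38.0/24 (127 hosts, 254 usable); 192.168.39.0/25 (80 hosts, 126 usable); 192.168.39.128/28 (8 hosts, 14 usable)


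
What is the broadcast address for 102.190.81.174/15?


Network: 102.190.0.0/15
Host bits = 17
Set all host bits to 1:
Broadcast: 102.191.255.255


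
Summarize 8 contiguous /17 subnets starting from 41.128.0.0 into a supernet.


Original prefix: /17
Number of subnets: 8 = 2^3
New prefix = 17 - 3 = 14
Supernet: 41.128.0.0/14


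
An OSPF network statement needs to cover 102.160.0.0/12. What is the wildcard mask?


Subnet mask: 255.240.0.0
Wildcard = 255.255.255.255 - subnet mask
255 - 255 = 0
255 - 240 = 15
255 - 0 = 255
255 - 0 = 255
Wildcard: 0.15.255.255


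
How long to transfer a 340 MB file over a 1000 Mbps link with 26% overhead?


Effective throughput = 1000 * (1 - 26/100) = 740 Mbps
File size in Mb = 340 * 8 = 2720 Mb
Time = 2720 / 740
Time = 3.6757 seconds


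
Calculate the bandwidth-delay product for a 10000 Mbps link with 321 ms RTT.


BDP = bandwidth * RTT
= 10000 Mbps * 321 ms
= 10000 * 1e6 * 321 / 1000 bits
= 3210000000 bits
= 401250000 bytes
= 391845.7031 KB
BDP = 3210000000 bits (401250000 bytes)


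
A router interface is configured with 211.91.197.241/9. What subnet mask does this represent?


/9 means 9 network bits, 23 host bits
Binary: 11111111100000000000000000000000
Mask: 255.128.0.0


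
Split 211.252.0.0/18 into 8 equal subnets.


New prefix = 18 + 3 = 21
Each subnet has 2048 addresses
  211.252.0.0/21
  211.252.8.0/21
  211.252.16.0/21
  211.252.24.0/21
  211.252.32.0/21
  211.252.40.0/21
  211.252.48.0/21
  211.252.56.0/21
Subnets: 211.252.0.0/21, 211.252.8.0/21, 211.252.16.0/21, 211.252.24.0/21, 211.252.32.0/21, 211.252.40.0/21, 211.252.48.0/21, 211.252.56.0/21


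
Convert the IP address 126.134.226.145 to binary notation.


126 = 01111110
134 = 10000110
226 = 11100010
145 = 10010001
Binary: 01111110.10000110.11100010.10010001


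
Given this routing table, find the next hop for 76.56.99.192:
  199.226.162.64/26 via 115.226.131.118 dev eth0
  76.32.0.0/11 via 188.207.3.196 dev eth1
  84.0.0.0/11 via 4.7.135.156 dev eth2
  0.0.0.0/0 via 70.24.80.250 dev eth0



Longest prefix match for 76.56.99.192:
  /26 199.226.162.64: no
  /11 76.32.0.0: MATCH
  /11 84.0.0.0: no
  /0 0.0.0.0: MATCH
Selected: next-hop 188.207.3.196 via eth1 (matched /11)


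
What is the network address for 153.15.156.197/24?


IP:   10011001.00001111.10011100.11000101
Mask: 11111111.11111111.11111111.00000000
AND operation:
Net:  10011001.00001111.10011100.00000000
Network: 153.15.156.0/24


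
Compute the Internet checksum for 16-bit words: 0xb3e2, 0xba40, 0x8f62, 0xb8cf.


Sum all words (with carry folding):
+ 0xb3e2 = 0xb3e2
+ 0xba40 = 0x6e23
+ 0x8f62 = 0xfd85
+ 0xb8cf = 0xb655
One's complement: ~0xb655
Checksum = 0x49aa


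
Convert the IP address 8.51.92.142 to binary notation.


8 = 00001000
51 = 00110011
92 = 01011100
142 = 10001110
Binary: 00001000.00110011.01011100.10001110


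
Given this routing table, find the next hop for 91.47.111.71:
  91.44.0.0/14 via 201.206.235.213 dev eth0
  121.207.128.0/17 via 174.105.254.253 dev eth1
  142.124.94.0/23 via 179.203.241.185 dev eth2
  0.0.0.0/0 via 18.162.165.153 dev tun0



Longest prefix match for 91.47.111.71:
  /14 91.44.0.0: MATCH
  /17 121.207.128.0: no
  /23 142.124.94.0: no
  /0 0.0.0.0: MATCH
Selected: next-hop 201.206.235.213 via eth0 (matched /14)


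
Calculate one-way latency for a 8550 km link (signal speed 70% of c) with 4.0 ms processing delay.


Speed = 0.7 * 3e5 km/s = 210000 km/s
Propagation delay = 8550 / 210000 = 0.0407 s = 40.7143 ms
Processing delay = 4.0 ms
Total one-way latency = 44.7143 ms


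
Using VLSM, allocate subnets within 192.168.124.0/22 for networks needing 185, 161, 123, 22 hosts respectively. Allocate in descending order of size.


185 hosts -> /24 (254 usable): 192.168.124.0/24
161 hosts -> /24 (254 usable): 192.168.125.0/24
123 hosts -> /25 (126 usable): 192.168.126.0/25
22 hosts -> /27 (30 usable): 192.168.126.128/27
Allocation: 192.168.124.0/24 (185 hosts, 254 usable); 192.168.125.0/24 (161 hosts, 254 usable); 192.168.126.0/25 (123 hosts, 126 usable); 192.168.126.128/27 (22 hosts, 30 usable)


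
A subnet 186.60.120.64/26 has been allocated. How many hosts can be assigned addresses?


Host bits = 32 - 26 = 6
Total addresses = 2^6 = 64
Usable = total - 2 (network and broadcast)
Usable hosts: 62


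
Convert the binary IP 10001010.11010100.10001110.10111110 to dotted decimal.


10001010 = 138
11010100 = 212
10001110 = 142
10111110 = 190
IP: 138.212.142.190


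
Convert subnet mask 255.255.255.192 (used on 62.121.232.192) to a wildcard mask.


Subnet mask: 255.255.255.192
Wildcard = 255.255.255.255 - subnet mask
255 - 255 = 0
255 - 255 = 0
255 - 255 = 0
255 - 192 = 63
Wildcard: 0.0.0.63


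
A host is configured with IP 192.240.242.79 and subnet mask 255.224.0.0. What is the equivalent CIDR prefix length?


Binary: 11111111.11100000.00000000.00000000
Count leading 1s
Prefix: /11


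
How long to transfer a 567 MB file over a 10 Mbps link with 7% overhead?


Effective throughput = 10 * (1 - 7/100) = 9.3 Mbps
File size in Mb = 567 * 8 = 4536 Mb
Time = 4536 / 9.3
Time = 487.7419 seconds


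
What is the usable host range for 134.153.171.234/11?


Network: 134.128.0.0
Broadcast: 134.159.255.255
First usable = network + 1
Last usable = broadcast - 1
Range: 134.128.0.1 to 134.159.255.254


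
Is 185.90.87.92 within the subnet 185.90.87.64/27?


Subnet network: 185.90.87.64
Test IP AND mask: 185.90.87.64
Yes, 185.90.87.92 is in 185.90.87.64/27


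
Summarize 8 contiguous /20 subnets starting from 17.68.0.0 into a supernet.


Original prefix: /20
Number of subnets: 8 = 2^3
New prefix = 20 - 3 = 17
Supernet: 17.68.0.0/17


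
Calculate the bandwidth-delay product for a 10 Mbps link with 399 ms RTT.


BDP = bandwidth * RTT
= 10 Mbps * 399 ms
= 10 * 1e6 * 399 / 1000 bits
= 3990000 bits
= 498750 bytes
= 487.0605 KB
BDP = 3990000 bits (498750 bytes)


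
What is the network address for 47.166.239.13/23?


IP:   00101111.10100110.11101111.00001101
Mask: 11111111.11111111.11111110.00000000
AND operation:
Net:  00101111.10100110.11101110.00000000
Network: 47.166.238.0/23


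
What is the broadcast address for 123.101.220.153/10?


Network: 123.64.0.0/10
Host bits = 22
Set all host bits to 1:
Broadcast: 123.127.255.255


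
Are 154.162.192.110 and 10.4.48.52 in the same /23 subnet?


Mask: 255.255.254.0
154.162.192.110 AND mask = 154.162.192.0
10.4.48.52 AND mask = 10.4.48.0
No, different subnets (154.162.192.0 vs 10.4.48.0)


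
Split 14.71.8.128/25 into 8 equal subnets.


New prefix = 25 + 3 = 28
Each subnet has 16 addresses
  14.71.8.128/28
  14.71.8.144/28
  14.71.8.160/28
  14.71.8.176/28
  14.71.8.192/28
  14.71.8.208/28
  14.71.8.224/28
  14.71.8.240/28
Subnets: 14.71.8.128/28, 14.71.8.144/28, 14.71.8.160/28, 14.71.8.176/28, 14.71.8.192/28, 14.71.8.208/28, 14.71.8.224/28, 14.71.8.240/28


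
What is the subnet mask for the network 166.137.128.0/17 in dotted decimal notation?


/17 means 17 network bits, 15 host bits
Binary: 11111111111111111000000000000000
Mask: 255.255.128.0


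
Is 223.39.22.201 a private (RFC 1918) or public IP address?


RFC 1918 private ranges:
  10.0.0.0/8 (10.0.0.0 - 10.255.255.255)
  172.16.0.0/12 (172.16.0.0 - 172.31.255.255)
  192.168.0.0/16 (192.168.0.0 - 192.168.255.255)
Public (not in any RFC 1918 range)


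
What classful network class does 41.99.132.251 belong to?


First octet: 41
Binary: 00101001
0xxxxxxx -> Class A (1-126)
Class A, default mask 255.0.0.0 (/8)


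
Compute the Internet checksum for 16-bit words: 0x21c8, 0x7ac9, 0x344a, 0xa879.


Sum all words (with carry folding):
+ 0x21c8 = 0x21c8
+ 0x7ac9 = 0x9c91
+ 0x344a = 0xd0db
+ 0xa879 = 0x7955
One's complement: ~0x7955
Checksum = 0x86aa


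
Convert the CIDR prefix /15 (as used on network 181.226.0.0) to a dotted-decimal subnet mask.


/15 means 15 network bits, 17 host bits
Binary: 11111111111111100000000000000000
Mask: 255.254.0.0


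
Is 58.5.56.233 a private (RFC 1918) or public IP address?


RFC 1918 private ranges:
  10.0.0.0/8 (10.0.0.0 - 10.255.255.255)
  172.16.0.0/12 (172.16.0.0 - 172.31.255.255)
  192.168.0.0/16 (192.168.0.0 - 192.168.255.255)
Public (not in any RFC 1918 range)


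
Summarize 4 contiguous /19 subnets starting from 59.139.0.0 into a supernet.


Original prefix: /19
Number of subnets: 4 = 2^2
New prefix = 19 - 2 = 17
Supernet: 59.139.0.0/17


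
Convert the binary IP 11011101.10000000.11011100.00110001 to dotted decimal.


11011101 = 221
10000000 = 128
11011100 = 220
00110001 = 49
IP: 221.128.220.49


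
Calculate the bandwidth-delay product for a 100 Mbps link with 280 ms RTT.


BDP = bandwidth * RTT
= 100 Mbps * 280 ms
= 100 * 1e6 * 280 / 1000 bits
= 28000000 bits
= 3500000 bytes
= 3417.9688 KB
BDP = 28000000 bits (3500000 bytes)


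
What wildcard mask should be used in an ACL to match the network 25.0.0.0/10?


Subnet mask: 255.192.0.0
Wildcard = 255.255.255.255 - subnet mask
255 - 255 = 0
255 - 192 = 63
255 - 0 = 255
255 - 0 = 255
Wildcard: 0.63.255.255


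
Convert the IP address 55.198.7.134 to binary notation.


55 = 00110111
198 = 11000110
7 = 00000111
134 = 10000110
Binary: 00110111.11000110.00000111.10000110


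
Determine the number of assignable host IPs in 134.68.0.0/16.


Host bits = 32 - 16 = 16
Total addresses = 2^16 = 65536
Usable = total - 2 (network and broadcast)
Usable hosts: 65534


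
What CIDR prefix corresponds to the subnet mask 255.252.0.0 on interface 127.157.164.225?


Binary: 11111111.11111100.00000000.00000000
Count leading 1s
Prefix: /14


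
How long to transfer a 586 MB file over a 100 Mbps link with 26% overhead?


Effective throughput = 100 * (1 - 26/100) = 74 Mbps
File size in Mb = 586 * 8 = 4688 Mb
Time = 4688 / 74
Time = 63.3514 seconds


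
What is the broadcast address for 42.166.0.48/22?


Network: 42.166.0.0/22
Host bits = 10
Set all host bits to 1:
Broadcast: 42.166.3.255


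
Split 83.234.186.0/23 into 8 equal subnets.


New prefix = 23 + 3 = 26
Each subnet has 64 addresses
  83.234.186.0/26
  83.234.186.64/26
  83.234.186.128/26
  83.234.186.192/26
  83.234.187.0/26
  83.234.187.64/26
  83.234.187.128/26
  83.234.187.192/26
Subnets: 83.234.186.0/26, 83.234.186.64/26, 83.234.186.128/26, 83.234.186.192/26, 83.234.187.0/26, 83.234.187.64/26, 83.234.187.128/26, 83.234.187.192/26


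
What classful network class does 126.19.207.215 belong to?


First octet: 126
Binary: 01111110
0xxxxxxx -> Class A (1-126)
Class A, default mask 255.0.0.0 (/8)


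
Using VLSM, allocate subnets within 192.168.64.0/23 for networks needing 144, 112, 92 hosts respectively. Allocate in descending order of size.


144 hosts -> /24 (254 usable): 192.168.64.0/24
112 hosts -> /25 (126 usable): 192.168.65.0/25
92 hosts -> /25 (126 usable): 192.168.65.128/25
Allocation: 192.168.64.0/24 (144 hosts, 254 usable); 192.168.65.0/25 (112 hosts, 126 usable); 192.168.65.128/25 (92 hosts, 126 usable)


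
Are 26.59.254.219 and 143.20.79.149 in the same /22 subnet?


Mask: 255.255.252.0
26.59.254.219 AND mask = 26.59.252.0
143.20.79.149 AND mask = 143.20.76.0
No, different subnets (26.59.252.0 vs 143.20.76.0)


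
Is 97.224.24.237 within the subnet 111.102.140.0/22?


Subnet network: 111.102.140.0
Test IP AND mask: 97.224.24.0
No, 97.224.24.237 is not in 111.102.140.0/22


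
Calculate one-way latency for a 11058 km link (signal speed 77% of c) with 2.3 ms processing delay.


Speed = 0.77 * 3e5 km/s = 231000 km/s
Propagation delay = 11058 / 231000 = 0.0479 s = 47.8701 ms
Processing delay = 2.3 ms
Total one-way latency = 50.1701 ms


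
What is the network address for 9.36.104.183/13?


IP:   00001001.00100100.01101000.10110111
Mask: 11111111.11111000.00000000.00000000
AND operation:
Net:  00001001.00100000.00000000.00000000
Network: 9.32.0.0/13


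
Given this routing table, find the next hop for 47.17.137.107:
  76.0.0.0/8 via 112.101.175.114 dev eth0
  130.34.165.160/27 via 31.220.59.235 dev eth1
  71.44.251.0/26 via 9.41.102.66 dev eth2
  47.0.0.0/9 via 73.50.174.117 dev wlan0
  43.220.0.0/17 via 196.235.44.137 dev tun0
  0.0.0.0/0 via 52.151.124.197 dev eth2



Longest prefix match for 47.17.137.107:
  /8 76.0.0.0: no
  /27 130.34.165.160: no
  /26 71.44.251.0: no
  /9 47.0.0.0: MATCH
  /17 43.220.0.0: no
  /0 0.0.0.0: MATCH
Selected: next-hop 73.50.174.117 via wlan0 (matched /9)


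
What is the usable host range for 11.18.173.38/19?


Network: 11.18.160.0
Broadcast: 11.18.191.255
First usable = network + 1
Last usable = broadcast - 1
Range: 11.18.160.1 to 11.18.191.254


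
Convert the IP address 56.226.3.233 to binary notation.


56 = 00111000
226 = 11100010
3 = 00000011
233 = 11101001
Binary: 00111000.11100010.00000011.11101001


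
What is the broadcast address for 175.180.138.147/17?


Network: 175.180.128.0/17
Host bits = 15
Set all host bits to 1:
Broadcast: 175.180.255.255


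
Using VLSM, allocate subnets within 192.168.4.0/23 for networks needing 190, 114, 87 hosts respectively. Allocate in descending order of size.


190 hosts -> /24 (254 usable): 192.168.4.0/24
114 hosts -> /25 (126 usable): 192.168.5.0/25
87 hosts -> /25 (126 usable): 192.168.5.128/25
Allocation: 192.168.4.0/24 (190 hosts, 254 usable); 192.168.5.0/25 (114 hosts, 126 usable); 192.168.5.128/25 (87 hosts, 126 usable)


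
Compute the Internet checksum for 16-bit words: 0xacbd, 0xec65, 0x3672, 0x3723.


Sum all words (with carry folding):
+ 0xacbd = 0xacbd
+ 0xec65 = 0x9923
+ 0x3672 = 0xcf95
+ 0x3723 = 0x06b9
One's complement: ~0x06b9
Checksum = 0xf946


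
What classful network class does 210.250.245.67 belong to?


First octet: 210
Binary: 11010010
110xxxxx -> Class C (192-223)
Class C, default mask 255.255.255.0 (/24)


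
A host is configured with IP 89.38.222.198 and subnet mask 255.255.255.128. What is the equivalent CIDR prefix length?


Binary: 11111111.11111111.11111111.10000000
Count leading 1s
Prefix: /25


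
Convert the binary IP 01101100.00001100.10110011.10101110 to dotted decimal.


01101100 = 108
00001100 = 12
10110011 = 179
10101110 = 174
IP: 108.12.179.174


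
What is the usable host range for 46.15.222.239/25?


Network: 46.15.222.128
Broadcast: 46.15.222.255
First usable = network + 1
Last usable = broadcast - 1
Range: 46.15.222.129 to 46.15.222.254


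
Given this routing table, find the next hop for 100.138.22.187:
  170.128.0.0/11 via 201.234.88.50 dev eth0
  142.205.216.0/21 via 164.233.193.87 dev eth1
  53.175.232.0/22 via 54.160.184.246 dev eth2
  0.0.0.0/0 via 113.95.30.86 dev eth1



Longest prefix match for 100.138.22.187:
  /11 170.128.0.0: no
  /21 142.205.216.0: no
  /22 53.175.232.0: no
  /0 0.0.0.0: MATCH
Selected: next-hop 113.95.30.86 via eth1 (matched /0)


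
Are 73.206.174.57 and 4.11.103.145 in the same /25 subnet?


Mask: 255.255.255.128
73.206.174.57 AND mask = 73.206.174.0
4.11.103.145 AND mask = 4.11.103.128
No, different subnets (73.206.174.0 vs 4.11.103.128)


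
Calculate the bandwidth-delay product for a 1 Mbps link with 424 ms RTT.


BDP = bandwidth * RTT
= 1 Mbps * 424 ms
= 1 * 1e6 * 424 / 1000 bits
= 424000 bits
= 53000 bytes
= 51.7578 KB
BDP = 424000 bits (53000 bytes)


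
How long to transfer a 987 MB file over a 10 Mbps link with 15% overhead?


Effective throughput = 10 * (1 - 15/100) = 8.5 Mbps
File size in Mb = 987 * 8 = 7896 Mb
Time = 7896 / 8.5
Time = 928.9412 seconds


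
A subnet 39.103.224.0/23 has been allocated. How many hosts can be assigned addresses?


Host bits = 32 - 23 = 9
Total addresses = 2^9 = 512
Usable = total - 2 (network and broadcast)
Usable hosts: 510


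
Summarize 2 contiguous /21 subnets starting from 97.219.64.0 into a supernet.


Original prefix: /21
Number of subnets: 2 = 2^1
New prefix = 21 - 1 = 20
Supernet: 97.219.64.0/20


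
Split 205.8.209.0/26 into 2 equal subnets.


New prefix = 26 + 1 = 27
Each subnet has 32 addresses
  205.8.209.0/27
  205.8.209.32/27
Subnets: 205.8.209.0/27, 205.8.209.32/27


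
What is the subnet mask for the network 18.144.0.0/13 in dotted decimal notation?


/13 means 13 network bits, 19 host bits
Binary: 11111111111110000000000000000000
Mask: 255.248.0.0


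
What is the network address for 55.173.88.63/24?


IP:   00110111.10101101.01011000.00111111
Mask: 11111111.11111111.11111111.00000000
AND operation:
Net:  00110111.10101101.01011000.00000000
Network: 55.173.88.0/24


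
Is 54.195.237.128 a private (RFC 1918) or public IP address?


RFC 1918 private ranges:
  10.0.0.0/8 (10.0.0.0 - 10.255.255.255)
  172.16.0.0/12 (172.16.0.0 - 172.31.255.255)
  192.168.0.0/16 (192.168.0.0 - 192.168.255.255)
Public (not in any RFC 1918 range)


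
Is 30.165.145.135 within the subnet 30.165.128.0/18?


Subnet network: 30.165.128.0
Test IP AND mask: 30.165.128.0
Yes, 30.165.145.135 is in 30.165.128.0/18


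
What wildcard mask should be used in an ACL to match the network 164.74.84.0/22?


Subnet mask: 255.255.252.0
Wildcard = 255.255.255.255 - subnet mask
255 - 255 = 0
255 - 255 = 0
255 - 252 = 3
255 - 0 = 255
Wildcard: 0.0.3.255


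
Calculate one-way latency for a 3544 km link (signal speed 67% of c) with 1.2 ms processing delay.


Speed = 0.67 * 3e5 km/s = 201000 km/s
Propagation delay = 3544 / 201000 = 0.0176 s = 17.6318 ms
Processing delay = 1.2 ms
Total one-way latency = 18.8318 ms


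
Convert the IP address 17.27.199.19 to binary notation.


17 = 00010001
27 = 00011011
199 = 11000111
19 = 00010011
Binary: 00010001.00011011.11000111.00010011


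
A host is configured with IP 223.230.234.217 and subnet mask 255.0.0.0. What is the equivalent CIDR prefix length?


Binary: 11111111.00000000.00000000.00000000
Count leading 1s
Prefix: /8


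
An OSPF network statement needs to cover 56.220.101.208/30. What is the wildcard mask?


Subnet mask: 255.255.255.252
Wildcard = 255.255.255.255 - subnet mask
255 - 255 = 0
255 - 255 = 0
255 - 255 = 0
255 - 252 = 3
Wildcard: 0.0.0.3


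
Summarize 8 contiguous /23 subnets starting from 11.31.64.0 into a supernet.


Original prefix: /23
Number of subnets: 8 = 2^3
New prefix = 23 - 3 = 20
Supernet: 11.31.64.0/20


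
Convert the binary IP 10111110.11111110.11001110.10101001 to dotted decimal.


10111110 = 190
11111110 = 254
11001110 = 206
10101001 = 169
IP: 190.254.206.169


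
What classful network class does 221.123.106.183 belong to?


First octet: 221
Binary: 11011101
110xxxxx -> Class C (192-223)
Class C, default mask 255.255.255.0 (/24)


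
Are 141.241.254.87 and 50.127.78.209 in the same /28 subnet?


Mask: 255.255.255.240
141.241.254.87 AND mask = 141.241.254.80
50.127.78.209 AND mask = 50.127.78.208
No, different subnets (141.241.254.80 vs 50.127.78.208)


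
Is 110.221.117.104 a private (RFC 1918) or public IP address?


RFC 1918 private ranges:
  10.0.0.0/8 (10.0.0.0 - 10.255.255.255)
  172.16.0.0/12 (172.16.0.0 - 172.31.255.255)
  192.168.0.0/16 (192.168.0.0 - 192.168.255.255)
Public (not in any RFC 1918 range)


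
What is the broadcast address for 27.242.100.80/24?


Network: 27.242.100.0/24
Host bits = 8
Set all host bits to 1:
Broadcast: 27.242.100.255


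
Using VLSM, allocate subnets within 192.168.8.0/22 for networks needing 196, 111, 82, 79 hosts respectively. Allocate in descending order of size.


196 hosts -> /24 (254 usable): 192.168.8.0/24
111 hosts -> /25 (126 usable): 192.168.9.0/25
82 hosts -> /25 (126 usable): 192.168.9.128/25
79 hosts -> /25 (126 usable): 192.168.10.0/25
Allocation: 192.168.8.0/24 (196 hosts, 254 usable); 192.168.9.0/25 (111 hosts, 126 usable); 192.168.9.128/25 (82 hosts, 126 usable); 192.168.10.0/25 (79 hosts, 126 usable)


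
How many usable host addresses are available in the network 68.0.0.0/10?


Host bits = 32 - 10 = 22
Total addresses = 2^22 = 4194304
Usable = total - 2 (network and broadcast)
Usable hosts: 4194302


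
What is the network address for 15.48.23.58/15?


IP:   00001111.00110000.00010111.00111010
Mask: 11111111.11111110.00000000.00000000
AND operation:
Net:  00001111.00110000.00000000.00000000
Network: 15.48.0.0/15


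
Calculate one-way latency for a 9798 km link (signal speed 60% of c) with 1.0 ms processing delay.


Speed = 0.6 * 3e5 km/s = 180000 km/s
Propagation delay = 9798 / 180000 = 0.0544 s = 54.4333 ms
Processing delay = 1.0 ms
Total one-way latency = 55.4333 ms


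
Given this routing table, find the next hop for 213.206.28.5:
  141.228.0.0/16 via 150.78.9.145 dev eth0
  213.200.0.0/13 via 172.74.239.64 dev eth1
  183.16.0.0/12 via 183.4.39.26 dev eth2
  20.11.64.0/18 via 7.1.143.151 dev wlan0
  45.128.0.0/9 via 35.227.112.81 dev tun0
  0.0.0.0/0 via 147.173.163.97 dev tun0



Longest prefix match for 213.206.28.5:
  /16 141.228.0.0: no
  /13 213.200.0.0: MATCH
  /12 183.16.0.0: no
  /18 20.11.64.0: no
  /9 45.128.0.0: no
  /0 0.0.0.0: MATCH
Selected: next-hop 172.74.239.64 via eth1 (matched /13)


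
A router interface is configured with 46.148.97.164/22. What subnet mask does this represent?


/22 means 22 network bits, 10 host bits
Binary: 11111111111111111111110000000000
Mask: 255.255.252.0


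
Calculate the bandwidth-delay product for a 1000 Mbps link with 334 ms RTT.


BDP = bandwidth * RTT
= 1000 Mbps * 334 ms
= 1000 * 1e6 * 334 / 1000 bits
= 334000000 bits
= 41750000 bytes
= 40771.4844 KB
BDP = 334000000 bits (41750000 bytes)


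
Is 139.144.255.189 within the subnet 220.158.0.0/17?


Subnet network: 220.158.0.0
Test IP AND mask: 139.144.128.0
No, 139.144.255.189 is not in 220.158.0.0/17


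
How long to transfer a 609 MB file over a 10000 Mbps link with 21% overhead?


Effective throughput = 10000 * (1 - 21/100) = 7900 Mbps
File size in Mb = 609 * 8 = 4872 Mb
Time = 4872 / 7900
Time = 0.6167 seconds


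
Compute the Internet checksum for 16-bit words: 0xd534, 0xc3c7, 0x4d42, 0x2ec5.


Sum all words (with carry folding):
+ 0xd534 = 0xd534
+ 0xc3c7 = 0x98fc
+ 0x4d42 = 0xe63e
+ 0x2ec5 = 0x1504
One's complement: ~0x1504
Checksum = 0xeafb


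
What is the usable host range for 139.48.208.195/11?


Network: 139.32.0.0
Broadcast: 139.63.255.255
First usable = network + 1
Last usable = broadcast - 1
Range: 139.32.0.1 to 139.63.255.254


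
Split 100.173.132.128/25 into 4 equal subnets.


New prefix = 25 + 2 = 27
Each subnet has 32 addresses
  100.173.132.128/27
  100.173.132.160/27
  100.173.132.192/27
  100.173.132.224/27
Subnets: 100.173.132.128/27, 100.173.132.160/27, 100.173.132.192/27, 100.173.132.224/27


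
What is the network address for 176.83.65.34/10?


IP:   10110000.01010011.01000001.00100010
Mask: 11111111.11000000.00000000.00000000
AND operation:
Net:  10110000.01000000.00000000.00000000
Network: 176.64.0.0/10


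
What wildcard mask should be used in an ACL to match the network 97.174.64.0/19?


Subnet mask: 255.255.224.0
Wildcard = 255.255.255.255 - subnet mask
255 - 255 = 0
255 - 255 = 0
255 - 224 = 31
255 - 0 = 255
Wildcard: 0.0.31.255


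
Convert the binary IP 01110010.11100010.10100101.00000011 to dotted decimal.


01110010 = 114
11100010 = 226
10100101 = 165
00000011 = 3
IP: 114.226.165.3


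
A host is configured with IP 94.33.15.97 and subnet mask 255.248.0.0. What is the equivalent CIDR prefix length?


Binary: 11111111.11111000.00000000.00000000
Count leading 1s
Prefix: /13


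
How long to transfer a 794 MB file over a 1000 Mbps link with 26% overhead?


Effective throughput = 1000 * (1 - 26/100) = 740 Mbps
File size in Mb = 794 * 8 = 6352 Mb
Time = 6352 / 740
Time = 8.5838 seconds


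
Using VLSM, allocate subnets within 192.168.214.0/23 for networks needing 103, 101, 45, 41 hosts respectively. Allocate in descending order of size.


103 hosts -> /25 (126 usable): 192.168.214.0/25
101 hosts -> /25 (126 usable): 192.168.214.128/25
45 hosts -> /26 (62 usable): 192.168.215.0/26
41 hosts -> /26 (62 usable): 192.168.215.64/26
Allocation: 192.168.214.0/25 (103 hosts, 126 usable); 192.168.214.128/25 (101 hosts, 126 usable); 192.168.215.0/26 (45 hosts, 62 usable); 192.168.215.64/26 (41 hosts, 62 usable)


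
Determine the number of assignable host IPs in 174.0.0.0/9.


Host bits = 32 - 9 = 23
Total addresses = 2^23 = 8388608
Usable = total - 2 (network and broadcast)
Usable hosts: 8388606


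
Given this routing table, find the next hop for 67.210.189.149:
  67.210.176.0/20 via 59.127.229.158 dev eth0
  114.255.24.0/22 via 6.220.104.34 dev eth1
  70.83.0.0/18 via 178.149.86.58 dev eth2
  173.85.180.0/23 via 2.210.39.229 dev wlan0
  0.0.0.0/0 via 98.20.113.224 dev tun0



Longest prefix match for 67.210.189.149:
  /20 67.210.176.0: MATCH
  /22 114.255.24.0: no
  /18 70.83.0.0: no
  /23 173.85.180.0: no
  /0 0.0.0.0: MATCH
Selected: next-hop 59.127.229.158 via eth0 (matched /20)


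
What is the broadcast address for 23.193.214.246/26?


Network: 23.193.214.192/26
Host bits = 6
Set all host bits to 1:
Broadcast: 23.193.214.255


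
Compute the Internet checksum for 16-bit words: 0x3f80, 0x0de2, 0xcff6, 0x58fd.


Sum all words (with carry folding):
+ 0x3f80 = 0x3f80
+ 0x0de2 = 0x4d62
+ 0xcff6 = 0x1d59
+ 0x58fd = 0x7656
One's complement: ~0x7656
Checksum = 0x89a9


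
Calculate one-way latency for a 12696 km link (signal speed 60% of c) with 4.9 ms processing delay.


Speed = 0.6 * 3e5 km/s = 180000 km/s
Propagation delay = 12696 / 180000 = 0.0705 s = 70.5333 ms
Processing delay = 4.9 ms
Total one-way latency = 75.4333 ms


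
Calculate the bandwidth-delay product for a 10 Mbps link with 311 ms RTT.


BDP = bandwidth * RTT
= 10 Mbps * 311 ms
= 10 * 1e6 * 311 / 1000 bits
= 3110000 bits
= 388750 bytes
= 379.6387 KB
BDP = 3110000 bits (388750 bytes)


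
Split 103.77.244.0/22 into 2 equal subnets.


New prefix = 22 + 1 = 23
Each subnet has 512 addresses
  103.77.244.0/23
  103.77.246.0/23
Subnets: 103.77.244.0/23, 103.77.246.0/23


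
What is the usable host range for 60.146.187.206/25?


Network: 60.146.187.128
Broadcast: 60.146.187.255
First usable = network + 1
Last usable = broadcast - 1
Range: 60.146.187.129 to 60.146.187.254


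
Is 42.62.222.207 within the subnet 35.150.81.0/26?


Subnet network: 35.150.81.0
Test IP AND mask: 42.62.222.192
No, 42.62.222.207 is not in 35.150.81.0/26


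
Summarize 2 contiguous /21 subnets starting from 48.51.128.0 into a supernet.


Original prefix: /21
Number of subnets: 2 = 2^1
New prefix = 21 - 1 = 20
Supernet: 48.51.128.0/20


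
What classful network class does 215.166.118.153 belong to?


First octet: 215
Binary: 11010111
110xxxxx -> Class C (192-223)
Class C, default mask 255.255.255.0 (/24)


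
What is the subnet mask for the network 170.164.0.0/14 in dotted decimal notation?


/14 means 14 network bits, 18 host bits
Binary: 11111111111111000000000000000000
Mask: 255.252.0.0


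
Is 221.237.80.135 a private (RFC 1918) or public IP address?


RFC 1918 private ranges:
  10.0.0.0/8 (10.0.0.0 - 10.255.255.255)
  172.16.0.0/12 (172.16.0.0 - 172.31.255.255)
  192.168.0.0/16 (192.168.0.0 - 192.168.255.255)
Public (not in any RFC 1918 range)


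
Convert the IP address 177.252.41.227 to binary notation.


177 = 10110001
252 = 11111100
41 = 00101001
227 = 11100011
Binary: 10110001.11111100.00101001.11100011


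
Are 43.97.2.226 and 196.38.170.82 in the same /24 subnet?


Mask: 255.255.255.0
43.97.2.226 AND mask = 43.97.2.0
196.38.170.82 AND mask = 196.38.170.0
No, different subnets (43.97.2.0 vs 196.38.170.0)


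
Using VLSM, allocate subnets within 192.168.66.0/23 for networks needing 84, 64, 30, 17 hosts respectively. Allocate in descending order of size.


84 hosts -> /25 (126 usable): 192.168.66.0/25
64 hosts -> /25 (126 usable): 192.168.66.128/25
30 hosts -> /27 (30 usable): 192.168.67.0/27
17 hosts -> /27 (30 usable): 192.168.67.32/27
Allocation: 192.168.66.0/25 (84 hosts, 126 usable); 192.168.66.128/25 (64 hosts, 126 usable); 192.168.67.0/27 (30 hosts, 30 usable); 192.168.67.32/27 (17 hosts, 30 usable)


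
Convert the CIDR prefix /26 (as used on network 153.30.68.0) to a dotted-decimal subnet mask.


/26 means 26 network bits, 6 host bits
Binary: 11111111111111111111111111000000
Mask: 255.255.255.192


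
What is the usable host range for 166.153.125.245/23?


Network: 166.153.124.0
Broadcast: 166.153.125.255
First usable = network + 1
Last usable = broadcast - 1
Range: 166.153.124.1 to 166.153.125.254


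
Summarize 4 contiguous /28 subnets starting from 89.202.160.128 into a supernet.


Original prefix: /28
Number of subnets: 4 = 2^2
New prefix = 28 - 2 = 26
Supernet: 89.202.160.128/26


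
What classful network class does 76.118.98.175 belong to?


First octet: 76
Binary: 01001100
0xxxxxxx -> Class A (1-126)
Class A, default mask 255.0.0.0 (/8)


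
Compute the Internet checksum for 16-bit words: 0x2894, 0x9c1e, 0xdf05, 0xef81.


Sum all words (with carry folding):
+ 0x2894 = 0x2894
+ 0x9c1e = 0xc4b2
+ 0xdf05 = 0xa3b8
+ 0xef81 = 0x933a
One's complement: ~0x933a
Checksum = 0x6cc5


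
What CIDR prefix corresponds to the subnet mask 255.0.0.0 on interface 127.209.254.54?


Binary: 11111111.00000000.00000000.00000000
Count leading 1s
Prefix: /8


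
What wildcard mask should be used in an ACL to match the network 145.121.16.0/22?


Subnet mask: 255.255.252.0
Wildcard = 255.255.255.255 - subnet mask
255 - 255 = 0
255 - 255 = 0
255 - 252 = 3
255 - 0 = 255
Wildcard: 0.0.3.255


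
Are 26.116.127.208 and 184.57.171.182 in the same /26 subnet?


Mask: 255.255.255.192
26.116.127.208 AND mask = 26.116.127.192
184.57.171.182 AND mask = 184.57.171.128
No, different subnets (26.116.127.192 vs 184.57.171.128)


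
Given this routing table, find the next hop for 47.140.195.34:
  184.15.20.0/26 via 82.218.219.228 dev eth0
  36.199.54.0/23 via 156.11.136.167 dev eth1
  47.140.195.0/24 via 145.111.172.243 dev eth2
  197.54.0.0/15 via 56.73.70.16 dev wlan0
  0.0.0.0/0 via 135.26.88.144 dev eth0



Longest prefix match for 47.140.195.34:
  /26 184.15.20.0: no
  /23 36.199.54.0: no
  /24 47.140.195.0: MATCH
  /15 197.54.0.0: no
  /0 0.0.0.0: MATCH
Selected: next-hop 145.111.172.243 via eth2 (matched /24)


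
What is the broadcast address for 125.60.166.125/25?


Network: 125.60.166.0/25
Host bits = 7
Set all host bits to 1:
Broadcast: 125.60.166.127


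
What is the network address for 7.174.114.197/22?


IP:   00000111.10101110.01110010.11000101
Mask: 11111111.11111111.11111100.00000000
AND operation:
Net:  00000111.10101110.01110000.00000000
Network: 7.174.112.0/22


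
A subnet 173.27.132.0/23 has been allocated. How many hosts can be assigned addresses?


Host bits = 32 - 23 = 9
Total addresses = 2^9 = 512
Usable = total - 2 (network and broadcast)
Usable hosts: 510


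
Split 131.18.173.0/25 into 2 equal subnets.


New prefix = 25 + 1 = 26
Each subnet has 64 addresses
  131.18.173.0/26
  131.18.173.64/26
Subnets: 131.18.173.0/26, 131.18.173.64/26


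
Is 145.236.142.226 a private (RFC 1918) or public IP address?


RFC 1918 private ranges:
  10.0.0.0/8 (10.0.0.0 - 10.255.255.255)
  172.16.0.0/12 (172.16.0.0 - 172.31.255.255)
  192.168.0.0/16 (192.168.0.0 - 192.168.255.255)
Public (not in any RFC 1918 range)


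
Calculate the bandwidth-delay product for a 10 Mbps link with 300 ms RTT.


BDP = bandwidth * RTT
= 10 Mbps * 300 ms
= 10 * 1e6 * 300 / 1000 bits
= 3000000 bits
= 375000 bytes
= 366.2109 KB
BDP = 3000000 bits (375000 bytes)


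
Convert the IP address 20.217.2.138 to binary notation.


20 = 00010100
217 = 11011001
2 = 00000010
138 = 10001010
Binary: 00010100.11011001.00000010.10001010


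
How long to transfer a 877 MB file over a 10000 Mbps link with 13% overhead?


Effective throughput = 10000 * (1 - 13/100) = 8700 Mbps
File size in Mb = 877 * 8 = 7016 Mb
Time = 7016 / 8700
Time = 0.8064 seconds


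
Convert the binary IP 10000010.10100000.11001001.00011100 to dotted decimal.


10000010 = 130
10100000 = 160
11001001 = 201
00011100 = 28
IP: 130.160.201.28


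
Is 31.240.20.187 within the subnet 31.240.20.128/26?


Subnet network: 31.240.20.128
Test IP AND mask: 31.240.20.128
Yes, 31.240.20.187 is in 31.240.20.128/26


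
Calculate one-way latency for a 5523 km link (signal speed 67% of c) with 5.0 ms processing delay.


Speed = 0.67 * 3e5 km/s = 201000 km/s
Propagation delay = 5523 / 201000 = 0.0275 s = 27.4776 ms
Processing delay = 5.0 ms
Total one-way latency = 32.4776 ms


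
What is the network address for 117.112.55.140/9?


IP:   01110101.01110000.00110111.10001100
Mask: 11111111.10000000.00000000.00000000
AND operation:
Net:  01110101.00000000.00000000.00000000
Network: 117.0.0.0/9


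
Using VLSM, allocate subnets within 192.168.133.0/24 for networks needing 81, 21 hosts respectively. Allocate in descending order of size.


81 hosts -> /25 (126 usable): 192.168.133.0/25
21 hosts -> /27 (30 usable): 192.168.133.128/27
Allocation: 192.168.133.0/25 (81 hosts, 126 usable); 192.168.133.128/27 (21 hosts, 30 usable)
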